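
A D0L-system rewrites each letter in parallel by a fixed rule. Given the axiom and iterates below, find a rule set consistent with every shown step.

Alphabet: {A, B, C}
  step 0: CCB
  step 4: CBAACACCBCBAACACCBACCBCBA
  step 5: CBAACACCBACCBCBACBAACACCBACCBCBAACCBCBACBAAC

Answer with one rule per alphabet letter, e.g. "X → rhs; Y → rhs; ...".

  step 4 ⇒ step 5: CBAACACCBCBAACACCBACCBCBA ⇒ CB·A·AC·AC·CB·AC·CB·CB·A·CB·A·AC·AC·CB·AC·CB·CB·A·AC·CB·CB·A·CB·A·AC
    A ↦ AC
    B ↦ A
    C ↦ CB

A->AC, B->A, C->CB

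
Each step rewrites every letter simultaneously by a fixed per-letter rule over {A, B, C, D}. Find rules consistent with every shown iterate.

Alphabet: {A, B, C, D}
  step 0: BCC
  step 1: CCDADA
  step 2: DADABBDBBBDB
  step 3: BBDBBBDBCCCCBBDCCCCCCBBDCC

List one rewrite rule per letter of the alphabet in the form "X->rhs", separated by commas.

  step 2 ⇒ step 3: DADABBDBBBDB ⇒ BBD·B·BBD·B·CC·CC·BBD·CC·CC·CC·BBD·CC
    A ↦ B
    B ↦ CC
    D ↦ BBD
  step 0 ⇒ step 1: BCC ⇒ CC·DA·DA
    C ↦ DA

A->B, B->CC, C->DA, D->BBD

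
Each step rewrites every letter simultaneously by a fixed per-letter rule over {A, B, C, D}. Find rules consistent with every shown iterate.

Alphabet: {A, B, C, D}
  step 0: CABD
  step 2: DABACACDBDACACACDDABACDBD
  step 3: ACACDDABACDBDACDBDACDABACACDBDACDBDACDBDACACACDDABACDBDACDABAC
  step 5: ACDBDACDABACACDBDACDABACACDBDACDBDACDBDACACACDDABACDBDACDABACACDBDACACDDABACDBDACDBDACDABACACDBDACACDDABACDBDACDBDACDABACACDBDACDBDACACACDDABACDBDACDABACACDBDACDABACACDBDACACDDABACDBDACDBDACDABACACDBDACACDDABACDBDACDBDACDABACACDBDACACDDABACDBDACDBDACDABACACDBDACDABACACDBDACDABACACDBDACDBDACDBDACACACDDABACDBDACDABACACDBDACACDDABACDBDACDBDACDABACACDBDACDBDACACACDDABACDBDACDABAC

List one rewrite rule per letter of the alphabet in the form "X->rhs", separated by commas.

A->ACD, B->DAB, C->BD, D->AC

  step 2 ⇒ step 3: DABACACDBDACACACDDABACDBD ⇒ AC·ACD·DAB·ACD·BD·ACD·BD·AC·DAB·AC·ACD·BD·ACD·BD·ACD·BD·AC·AC·ACD·DAB·ACD·BD·AC·DAB·AC
    A ↦ ACD
    B ↦ DAB
    C ↦ BD
    D ↦ AC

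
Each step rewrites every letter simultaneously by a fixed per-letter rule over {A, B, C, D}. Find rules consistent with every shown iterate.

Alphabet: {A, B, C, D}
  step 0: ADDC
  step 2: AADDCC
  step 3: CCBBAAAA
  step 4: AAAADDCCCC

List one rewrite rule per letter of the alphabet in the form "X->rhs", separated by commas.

  step 3 ⇒ step 4: CCBBAAAA ⇒ AA·AA·D·D·C·C·C·C
    A ↦ C
    B ↦ D
    C ↦ AA
  step 2 ⇒ step 3: AADDCC ⇒ C·C·B·B·AA·AA
    D ↦ B

A->C, B->D, C->AA, D->B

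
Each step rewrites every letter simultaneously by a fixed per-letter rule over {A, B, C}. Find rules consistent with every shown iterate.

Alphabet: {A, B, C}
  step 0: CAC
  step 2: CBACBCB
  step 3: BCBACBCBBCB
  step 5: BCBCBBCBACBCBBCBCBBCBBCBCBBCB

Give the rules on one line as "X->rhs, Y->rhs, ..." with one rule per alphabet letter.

A->AC, B->CB, C->B

  step 2 ⇒ step 3: CBACBCB ⇒ B·CB·AC·B·CB·B·CB
    A ↦ AC
    B ↦ CB
    C ↦ B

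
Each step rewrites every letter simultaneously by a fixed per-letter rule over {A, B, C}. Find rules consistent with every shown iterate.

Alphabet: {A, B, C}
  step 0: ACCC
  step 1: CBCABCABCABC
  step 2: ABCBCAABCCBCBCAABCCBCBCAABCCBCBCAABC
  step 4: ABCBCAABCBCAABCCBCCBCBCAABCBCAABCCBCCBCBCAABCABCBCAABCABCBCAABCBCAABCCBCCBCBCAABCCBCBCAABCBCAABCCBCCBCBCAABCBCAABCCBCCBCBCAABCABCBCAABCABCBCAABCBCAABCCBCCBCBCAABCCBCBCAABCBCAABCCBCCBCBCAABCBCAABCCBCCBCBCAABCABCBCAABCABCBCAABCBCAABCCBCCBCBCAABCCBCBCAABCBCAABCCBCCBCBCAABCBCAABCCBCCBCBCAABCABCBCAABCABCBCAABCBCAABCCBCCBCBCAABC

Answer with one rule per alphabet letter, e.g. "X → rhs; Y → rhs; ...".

A->CBC, B->BCA, C->ABC

  step 1 ⇒ step 2: CBCABCABCABC ⇒ ABC·BCA·ABC·CBC·BCA·ABC·CBC·BCA·ABC·CBC·BCA·ABC
    A ↦ CBC
    B ↦ BCA
    C ↦ ABC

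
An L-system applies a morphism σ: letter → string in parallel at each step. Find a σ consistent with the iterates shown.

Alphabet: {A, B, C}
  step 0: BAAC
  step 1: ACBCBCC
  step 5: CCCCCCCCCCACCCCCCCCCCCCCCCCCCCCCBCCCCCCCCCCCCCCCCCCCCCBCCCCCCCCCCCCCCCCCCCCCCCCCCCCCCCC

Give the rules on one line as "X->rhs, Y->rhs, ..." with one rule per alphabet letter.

A->CB, B->A, C->CC

  step 0 ⇒ step 1: BAAC ⇒ A·CB·CB·CC
    A ↦ CB
    B ↦ A
    C ↦ CC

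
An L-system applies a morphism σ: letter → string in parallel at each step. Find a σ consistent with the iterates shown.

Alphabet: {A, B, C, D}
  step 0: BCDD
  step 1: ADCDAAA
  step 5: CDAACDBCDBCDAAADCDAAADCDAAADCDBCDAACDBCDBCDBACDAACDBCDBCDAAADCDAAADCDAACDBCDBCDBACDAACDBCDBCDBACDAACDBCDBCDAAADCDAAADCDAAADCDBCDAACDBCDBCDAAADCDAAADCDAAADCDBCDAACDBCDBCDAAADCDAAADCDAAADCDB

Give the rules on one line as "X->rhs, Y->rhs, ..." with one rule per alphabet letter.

A->CDB, B->AD, C->CDA, D->A

  step 0 ⇒ step 1: BCDD ⇒ AD·CDA·A·A
    B ↦ AD
    C ↦ CDA
    D ↦ A
    A ↦ CDB  (constrained at step 1)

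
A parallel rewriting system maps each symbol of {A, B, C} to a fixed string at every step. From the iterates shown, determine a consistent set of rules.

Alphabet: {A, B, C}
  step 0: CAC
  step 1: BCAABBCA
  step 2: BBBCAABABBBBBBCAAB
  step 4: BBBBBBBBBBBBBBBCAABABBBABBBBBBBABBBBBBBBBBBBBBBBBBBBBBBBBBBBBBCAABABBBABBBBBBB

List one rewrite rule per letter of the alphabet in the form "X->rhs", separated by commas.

A->AB, B->BB, C->BCA

  step 1 ⇒ step 2: BCAABBCA ⇒ BB·BCA·AB·AB·BB·BB·BCA·AB
    A ↦ AB
    B ↦ BB
    C ↦ BCA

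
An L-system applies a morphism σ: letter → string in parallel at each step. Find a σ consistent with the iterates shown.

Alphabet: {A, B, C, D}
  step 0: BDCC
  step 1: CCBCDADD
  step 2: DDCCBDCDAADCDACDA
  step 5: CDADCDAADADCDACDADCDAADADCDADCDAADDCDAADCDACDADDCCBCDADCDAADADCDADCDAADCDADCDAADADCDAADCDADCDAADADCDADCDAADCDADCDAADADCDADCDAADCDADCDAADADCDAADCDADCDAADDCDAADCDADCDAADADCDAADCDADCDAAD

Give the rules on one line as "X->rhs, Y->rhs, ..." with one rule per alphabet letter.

A->AD, B->CCB, C->D, D->CDA

  step 1 ⇒ step 2: CCBCDADD ⇒ D·D·CCB·D·CDA·AD·CDA·CDA
    A ↦ AD
    B ↦ CCB
    C ↦ D
    D ↦ CDA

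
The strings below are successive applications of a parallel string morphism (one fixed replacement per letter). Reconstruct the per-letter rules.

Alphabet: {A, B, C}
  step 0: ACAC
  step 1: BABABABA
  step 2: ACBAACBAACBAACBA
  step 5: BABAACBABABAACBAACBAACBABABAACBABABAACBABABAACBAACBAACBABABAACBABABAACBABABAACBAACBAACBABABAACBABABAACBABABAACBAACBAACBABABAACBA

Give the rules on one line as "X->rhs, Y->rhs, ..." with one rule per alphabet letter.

A->BA, B->AC, C->BA

  step 1 ⇒ step 2: BABABABA ⇒ AC·BA·AC·BA·AC·BA·AC·BA
    A ↦ BA
    B ↦ AC
  step 0 ⇒ step 1: ACAC ⇒ BA·BA·BA·BA
    C ↦ BA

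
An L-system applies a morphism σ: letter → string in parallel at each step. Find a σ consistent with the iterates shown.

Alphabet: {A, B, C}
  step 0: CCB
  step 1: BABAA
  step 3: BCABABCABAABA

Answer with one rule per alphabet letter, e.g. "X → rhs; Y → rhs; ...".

A->BC, B->A, C->BA

  step 0 ⇒ step 1: CCB ⇒ BA·BA·A
    B ↦ A
    C ↦ BA
    A ↦ BC  (constrained at step 1)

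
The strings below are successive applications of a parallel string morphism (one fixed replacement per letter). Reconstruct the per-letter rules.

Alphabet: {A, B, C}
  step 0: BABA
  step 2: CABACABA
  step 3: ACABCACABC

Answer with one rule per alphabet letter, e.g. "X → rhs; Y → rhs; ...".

  step 2 ⇒ step 3: CABACABA ⇒ A·C·AB·C·A·C·AB·C
    A ↦ C
    B ↦ AB
    C ↦ A

A->C, B->AB, C->A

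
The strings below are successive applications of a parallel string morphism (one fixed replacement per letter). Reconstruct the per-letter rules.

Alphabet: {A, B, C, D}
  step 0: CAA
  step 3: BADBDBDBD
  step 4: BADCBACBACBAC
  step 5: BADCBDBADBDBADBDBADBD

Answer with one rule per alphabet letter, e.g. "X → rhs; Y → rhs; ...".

A->D, B->BA, C->BD, D->C

  step 4 ⇒ step 5: BADCBACBACBAC ⇒ BA·D·C·BD·BA·D·BD·BA·D·BD·BA·D·BD
    A ↦ D
    B ↦ BA
    C ↦ BD
    D ↦ C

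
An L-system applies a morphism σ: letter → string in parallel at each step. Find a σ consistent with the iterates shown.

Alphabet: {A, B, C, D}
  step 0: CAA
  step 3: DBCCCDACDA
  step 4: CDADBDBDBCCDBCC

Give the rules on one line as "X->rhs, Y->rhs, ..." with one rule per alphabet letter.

  step 3 ⇒ step 4: DBCCCDACDA ⇒ C·DA·DB·DB·DB·C·C·DB·C·C
    A ↦ C
    B ↦ DA
    C ↦ DB
    D ↦ C

A->C, B->DA, C->DB, D->C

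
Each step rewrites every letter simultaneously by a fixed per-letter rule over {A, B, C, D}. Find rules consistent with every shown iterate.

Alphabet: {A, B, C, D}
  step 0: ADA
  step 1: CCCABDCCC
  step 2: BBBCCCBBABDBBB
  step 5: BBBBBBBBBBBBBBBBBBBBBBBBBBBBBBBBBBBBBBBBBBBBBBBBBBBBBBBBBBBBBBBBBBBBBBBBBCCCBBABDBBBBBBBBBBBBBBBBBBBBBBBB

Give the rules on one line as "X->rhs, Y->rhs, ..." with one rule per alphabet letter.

  step 1 ⇒ step 2: CCCABDCCC ⇒ B·B·B·CCC·BB·ABD·B·B·B
    A ↦ CCC
    B ↦ BB
    C ↦ B
    D ↦ ABD

A->CCC, B->BB, C->B, D->ABD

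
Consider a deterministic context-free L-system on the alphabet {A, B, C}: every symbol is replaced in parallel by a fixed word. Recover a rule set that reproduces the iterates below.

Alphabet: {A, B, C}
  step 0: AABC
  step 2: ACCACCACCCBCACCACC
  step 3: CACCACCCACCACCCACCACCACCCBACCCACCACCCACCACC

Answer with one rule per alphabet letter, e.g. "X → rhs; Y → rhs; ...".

  step 2 ⇒ step 3: ACCACCACCCBCACCACC ⇒ C·ACC·ACC·C·ACC·ACC·C·ACC·ACC·ACC·CB·ACC·C·ACC·ACC·C·ACC·ACC
    A ↦ C
    B ↦ CB
    C ↦ ACC

A->C, B->CB, C->ACC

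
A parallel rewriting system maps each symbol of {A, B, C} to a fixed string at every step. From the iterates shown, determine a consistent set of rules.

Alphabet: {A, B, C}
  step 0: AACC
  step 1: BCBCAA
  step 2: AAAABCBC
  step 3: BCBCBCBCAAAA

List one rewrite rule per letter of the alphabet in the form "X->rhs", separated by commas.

  step 2 ⇒ step 3: AAAABCBC ⇒ BC·BC·BC·BC·A·A·A·A
    A ↦ BC
    B ↦ A
    C ↦ A

A->BC, B->A, C->A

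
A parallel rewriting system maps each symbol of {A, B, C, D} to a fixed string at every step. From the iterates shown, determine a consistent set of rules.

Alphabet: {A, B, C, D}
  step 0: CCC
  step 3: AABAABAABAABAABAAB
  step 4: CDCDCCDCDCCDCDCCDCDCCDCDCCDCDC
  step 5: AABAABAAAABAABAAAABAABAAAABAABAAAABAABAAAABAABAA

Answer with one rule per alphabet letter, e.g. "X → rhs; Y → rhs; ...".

A->CD, B->C, C->AA, D->B

  step 4 ⇒ step 5: CDCDCCDCDCCDCDCCDCDCCDCDCCDCDC ⇒ AA·B·AA·B·AA·AA·B·AA·B·AA·AA·B·AA·B·AA·AA·B·AA·B·AA·AA·B·AA·B·AA·AA·B·AA·B·AA
    C ↦ AA
    D ↦ B
  step 3 ⇒ step 4: AABAABAABAABAABAAB ⇒ CD·CD·C·CD·CD·C·CD·CD·C·CD·CD·C·CD·CD·C·CD·CD·C
    A ↦ CD
  step 3 ⇒ step 4: AABAABAABAABAABAAB ⇒ CD·CD·C·CD·CD·C·CD·CD·C·CD·CD·C·CD·CD·C·CD·CD·C
    B ↦ C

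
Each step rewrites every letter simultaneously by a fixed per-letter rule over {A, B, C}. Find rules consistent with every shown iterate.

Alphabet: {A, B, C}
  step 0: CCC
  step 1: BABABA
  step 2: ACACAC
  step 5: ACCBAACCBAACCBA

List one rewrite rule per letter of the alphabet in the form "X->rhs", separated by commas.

  step 1 ⇒ step 2: BABABA ⇒ A·C·A·C·A·C
    A ↦ C
    B ↦ A
  step 0 ⇒ step 1: CCC ⇒ BA·BA·BA
    C ↦ BA

A->C, B->A, C->BA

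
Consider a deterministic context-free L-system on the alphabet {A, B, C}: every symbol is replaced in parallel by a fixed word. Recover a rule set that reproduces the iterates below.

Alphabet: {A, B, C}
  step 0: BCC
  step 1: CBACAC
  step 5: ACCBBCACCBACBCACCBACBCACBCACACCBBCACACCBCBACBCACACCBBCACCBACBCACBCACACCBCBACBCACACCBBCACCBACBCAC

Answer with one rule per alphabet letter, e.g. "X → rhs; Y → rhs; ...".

  step 0 ⇒ step 1: BCC ⇒ CB·AC·AC
    B ↦ CB
    C ↦ AC
    A ↦ BC  (constrained at step 1)

A->BC, B->CB, C->AC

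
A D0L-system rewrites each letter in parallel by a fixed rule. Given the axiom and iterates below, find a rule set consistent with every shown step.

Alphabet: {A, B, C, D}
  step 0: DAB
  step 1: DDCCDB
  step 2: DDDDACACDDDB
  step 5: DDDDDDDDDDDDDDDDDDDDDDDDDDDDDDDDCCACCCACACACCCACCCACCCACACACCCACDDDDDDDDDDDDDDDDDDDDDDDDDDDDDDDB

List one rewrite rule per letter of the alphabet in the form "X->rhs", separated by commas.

A->CC, B->DB, C->AC, D->DD

  step 1 ⇒ step 2: DDCCDB ⇒ DD·DD·AC·AC·DD·DB
    B ↦ DB
    C ↦ AC
    D ↦ DD
  step 0 ⇒ step 1: DAB ⇒ DD·CC·DB
    A ↦ CC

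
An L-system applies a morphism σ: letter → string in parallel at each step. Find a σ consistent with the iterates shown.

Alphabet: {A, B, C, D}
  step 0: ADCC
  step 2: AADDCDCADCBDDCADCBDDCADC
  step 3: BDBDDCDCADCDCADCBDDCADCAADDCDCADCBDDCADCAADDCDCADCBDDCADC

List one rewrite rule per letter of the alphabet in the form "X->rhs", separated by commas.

  step 2 ⇒ step 3: AADDCDCADCBDDCADCBDDCADC ⇒ BD·BD·DC·DC·ADC·DC·ADC·BD·DC·ADC·AAD·DC·DC·ADC·BD·DC·ADC·AAD·DC·DC·ADC·BD·DC·ADC
    A ↦ BD
    B ↦ AAD
    C ↦ ADC
    D ↦ DC

A->BD, B->AAD, C->ADC, D->DC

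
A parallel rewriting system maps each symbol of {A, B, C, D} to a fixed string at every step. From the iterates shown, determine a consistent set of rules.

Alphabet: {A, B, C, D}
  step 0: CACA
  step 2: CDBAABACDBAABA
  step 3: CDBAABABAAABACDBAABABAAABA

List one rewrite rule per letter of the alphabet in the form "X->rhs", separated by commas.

  step 2 ⇒ step 3: CDBAABACDBAABA ⇒ CD·B·AA·BA·BA·AA·BA·CD·B·AA·BA·BA·AA·BA
    A ↦ BA
    B ↦ AA
    C ↦ CD
    D ↦ B

A->BA, B->AA, C->CD, D->B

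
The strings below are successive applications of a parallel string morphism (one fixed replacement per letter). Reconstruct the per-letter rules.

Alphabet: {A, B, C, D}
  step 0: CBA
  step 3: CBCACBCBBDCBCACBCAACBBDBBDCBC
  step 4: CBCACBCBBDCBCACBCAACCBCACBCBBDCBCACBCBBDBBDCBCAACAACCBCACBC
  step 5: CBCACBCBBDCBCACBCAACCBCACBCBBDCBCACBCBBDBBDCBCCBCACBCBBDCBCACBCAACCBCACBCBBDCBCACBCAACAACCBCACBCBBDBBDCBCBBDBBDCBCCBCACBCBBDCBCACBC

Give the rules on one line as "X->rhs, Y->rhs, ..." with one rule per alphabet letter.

A->BBD, B->A, C->CBC, D->C

  step 4 ⇒ step 5: CBCACBCBBDCBCACBCAACCBCACBCBBDCBCACBCBBDBBDCBCAACAACCBCACBC ⇒ CBC·A·CBC·BBD·CBC·A·CBC·A·A·C·CBC·A·CBC·BBD·CBC·A·CBC·BBD·BBD·CBC·CBC·A·CBC·BBD·CBC·A·CBC·A·A·C·CBC·A·CBC·BBD·CBC·A·CBC·A·A·C·A·A·C·CBC·A·CBC·BBD·BBD·CBC·BBD·BBD·CBC·CBC·A·CBC·BBD·CBC·A·CBC
    A ↦ BBD
    B ↦ A
    C ↦ CBC
    D ↦ C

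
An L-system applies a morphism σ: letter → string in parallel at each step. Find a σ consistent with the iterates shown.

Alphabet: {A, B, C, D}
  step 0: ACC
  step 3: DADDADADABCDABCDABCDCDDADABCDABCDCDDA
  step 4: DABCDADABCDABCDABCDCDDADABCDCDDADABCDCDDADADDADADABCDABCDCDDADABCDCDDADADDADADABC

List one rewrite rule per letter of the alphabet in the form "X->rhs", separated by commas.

A->BC, B->DC, C->DDA, D->DA

  step 3 ⇒ step 4: DADDADADABCDABCDABCDCDDADABCDABCDCDDA ⇒ DA·BC·DA·DA·BC·DA·BC·DA·BC·DC·DDA·DA·BC·DC·DDA·DA·BC·DC·DDA·DA·DDA·DA·DA·BC·DA·BC·DC·DDA·DA·BC·DC·DDA·DA·DDA·DA·DA·BC
    A ↦ BC
    B ↦ DC
    C ↦ DDA
    D ↦ DA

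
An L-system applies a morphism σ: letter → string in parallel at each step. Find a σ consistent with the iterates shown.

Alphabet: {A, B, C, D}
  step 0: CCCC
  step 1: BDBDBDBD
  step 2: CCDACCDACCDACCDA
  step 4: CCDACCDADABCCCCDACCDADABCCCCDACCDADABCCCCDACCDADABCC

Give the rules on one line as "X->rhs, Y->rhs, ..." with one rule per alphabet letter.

  step 1 ⇒ step 2: BDBDBDBD ⇒ CC·DA·CC·DA·CC·DA·CC·DA
    B ↦ CC
    D ↦ DA
    A ↦ B  (constrained at step 2)
  step 0 ⇒ step 1: CCCC ⇒ BD·BD·BD·BD
    C ↦ BD

A->B, B->CC, C->BD, D->DA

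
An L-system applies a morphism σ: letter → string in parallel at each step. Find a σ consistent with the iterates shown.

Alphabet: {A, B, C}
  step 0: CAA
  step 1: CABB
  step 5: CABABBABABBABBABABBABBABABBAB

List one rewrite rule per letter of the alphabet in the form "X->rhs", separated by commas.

  step 0 ⇒ step 1: CAA ⇒ CA·B·B
    A ↦ B
    C ↦ CA
    B ↦ AB  (constrained at step 1)

A->B, B->AB, C->CA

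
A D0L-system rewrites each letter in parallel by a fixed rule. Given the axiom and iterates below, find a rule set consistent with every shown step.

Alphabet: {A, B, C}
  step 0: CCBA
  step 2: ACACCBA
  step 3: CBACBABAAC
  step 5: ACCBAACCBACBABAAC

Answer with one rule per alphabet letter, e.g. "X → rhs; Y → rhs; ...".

  step 2 ⇒ step 3: ACACCBA ⇒ C·BA·C·BA·BA·A·C
    A ↦ C
    B ↦ A
    C ↦ BA

A->C, B->A, C->BA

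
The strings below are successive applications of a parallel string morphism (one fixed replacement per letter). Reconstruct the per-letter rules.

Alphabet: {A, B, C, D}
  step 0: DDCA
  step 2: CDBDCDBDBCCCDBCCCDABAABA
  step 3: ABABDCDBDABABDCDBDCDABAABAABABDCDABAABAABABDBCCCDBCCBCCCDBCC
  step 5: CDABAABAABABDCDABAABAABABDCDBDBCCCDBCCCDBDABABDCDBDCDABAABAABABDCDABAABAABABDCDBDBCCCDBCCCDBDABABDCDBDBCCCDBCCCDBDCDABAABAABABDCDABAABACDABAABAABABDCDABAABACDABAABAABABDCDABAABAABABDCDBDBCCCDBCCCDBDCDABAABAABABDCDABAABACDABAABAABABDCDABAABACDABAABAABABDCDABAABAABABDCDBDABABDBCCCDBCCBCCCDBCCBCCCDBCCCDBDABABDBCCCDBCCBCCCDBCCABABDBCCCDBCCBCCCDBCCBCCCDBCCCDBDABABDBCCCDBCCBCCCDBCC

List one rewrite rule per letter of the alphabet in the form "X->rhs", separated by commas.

A->BCC, B->CD, C->ABA, D->BD

  step 2 ⇒ step 3: CDBDCDBDBCCCDBCCCDABAABA ⇒ ABA·BD·CD·BD·ABA·BD·CD·BD·CD·ABA·ABA·ABA·BD·CD·ABA·ABA·ABA·BD·BCC·CD·BCC·BCC·CD·BCC
    A ↦ BCC
    B ↦ CD
    C ↦ ABA
    D ↦ BD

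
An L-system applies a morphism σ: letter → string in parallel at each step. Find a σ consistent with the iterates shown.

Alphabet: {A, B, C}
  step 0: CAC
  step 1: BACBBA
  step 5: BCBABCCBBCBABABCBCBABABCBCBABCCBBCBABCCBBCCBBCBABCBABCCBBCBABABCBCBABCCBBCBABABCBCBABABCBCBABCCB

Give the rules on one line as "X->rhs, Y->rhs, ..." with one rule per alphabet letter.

  step 0 ⇒ step 1: CAC ⇒ BA·CB·BA
    A ↦ CB
    C ↦ BA
    B ↦ BC  (constrained at step 1)

A->CB, B->BC, C->BA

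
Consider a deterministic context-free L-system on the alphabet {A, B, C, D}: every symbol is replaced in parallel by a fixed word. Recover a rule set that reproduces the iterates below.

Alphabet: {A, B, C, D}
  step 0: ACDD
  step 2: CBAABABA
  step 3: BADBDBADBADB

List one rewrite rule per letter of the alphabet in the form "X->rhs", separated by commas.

  step 2 ⇒ step 3: CBAABABA ⇒ B·A·DB·DB·A·DB·A·DB
    A ↦ DB
    B ↦ A
    C ↦ B
    D ↦ CB  (constrained at step 0)

A->DB, B->A, C->B, D->CB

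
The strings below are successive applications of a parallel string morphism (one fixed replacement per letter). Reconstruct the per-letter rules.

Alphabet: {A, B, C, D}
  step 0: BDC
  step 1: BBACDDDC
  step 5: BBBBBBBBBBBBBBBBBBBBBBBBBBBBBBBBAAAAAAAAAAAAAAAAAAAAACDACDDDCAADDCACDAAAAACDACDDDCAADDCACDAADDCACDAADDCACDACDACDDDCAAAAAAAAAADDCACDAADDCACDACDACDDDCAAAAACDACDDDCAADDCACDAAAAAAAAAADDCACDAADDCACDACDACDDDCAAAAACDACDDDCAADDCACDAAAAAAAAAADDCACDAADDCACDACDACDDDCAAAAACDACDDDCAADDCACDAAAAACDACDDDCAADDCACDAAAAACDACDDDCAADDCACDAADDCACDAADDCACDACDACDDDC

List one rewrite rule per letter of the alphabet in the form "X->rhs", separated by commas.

A->AA, B->BB, C->DDC, D->ACD

  step 0 ⇒ step 1: BDC ⇒ BB·ACD·DDC
    B ↦ BB
    C ↦ DDC
    D ↦ ACD
    A ↦ AA  (constrained at step 1)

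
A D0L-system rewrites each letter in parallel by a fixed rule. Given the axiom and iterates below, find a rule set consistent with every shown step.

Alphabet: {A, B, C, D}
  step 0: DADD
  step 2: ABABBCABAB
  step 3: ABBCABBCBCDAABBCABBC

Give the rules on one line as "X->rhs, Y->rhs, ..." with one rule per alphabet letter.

  step 2 ⇒ step 3: ABABBCABAB ⇒ AB·BC·AB·BC·BC·DA·AB·BC·AB·BC
    A ↦ AB
    B ↦ BC
    C ↦ DA
    D ↦ A  (constrained at step 0)

A->AB, B->BC, C->DA, D->A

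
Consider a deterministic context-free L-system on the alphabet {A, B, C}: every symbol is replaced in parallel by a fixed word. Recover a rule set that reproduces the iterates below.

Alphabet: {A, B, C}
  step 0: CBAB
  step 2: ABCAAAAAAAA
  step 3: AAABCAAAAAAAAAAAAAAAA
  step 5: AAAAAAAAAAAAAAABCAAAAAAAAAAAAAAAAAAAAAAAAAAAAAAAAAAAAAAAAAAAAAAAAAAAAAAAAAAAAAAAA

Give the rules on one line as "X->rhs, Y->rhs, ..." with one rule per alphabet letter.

A->AA, B->A, C->BC

  step 2 ⇒ step 3: ABCAAAAAAAA ⇒ AA·A·BC·AA·AA·AA·AA·AA·AA·AA·AA
    A ↦ AA
    B ↦ A
    C ↦ BC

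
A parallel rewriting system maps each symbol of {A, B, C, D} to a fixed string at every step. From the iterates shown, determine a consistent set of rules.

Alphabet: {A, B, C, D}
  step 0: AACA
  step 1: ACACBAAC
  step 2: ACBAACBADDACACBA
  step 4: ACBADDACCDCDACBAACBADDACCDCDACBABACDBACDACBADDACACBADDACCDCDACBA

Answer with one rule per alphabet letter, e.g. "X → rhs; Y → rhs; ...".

  step 1 ⇒ step 2: ACACBAAC ⇒ AC·BA·AC·BA·DD·AC·AC·BA
    A ↦ AC
    B ↦ DD
    C ↦ BA
    D ↦ CD  (constrained at step 2)

A->AC, B->DD, C->BA, D->CD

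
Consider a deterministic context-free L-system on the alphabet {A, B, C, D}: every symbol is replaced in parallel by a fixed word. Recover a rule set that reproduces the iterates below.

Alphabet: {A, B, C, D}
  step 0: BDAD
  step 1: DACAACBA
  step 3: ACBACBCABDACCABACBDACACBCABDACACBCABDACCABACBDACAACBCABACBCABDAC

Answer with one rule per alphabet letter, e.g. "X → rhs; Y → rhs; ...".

  step 0 ⇒ step 1: BDAD ⇒ DAC·A·ACB·A
    A ↦ ACB
    B ↦ DAC
    D ↦ A
    C ↦ CAB  (constrained at step 1)

A->ACB, B->DAC, C->CAB, D->A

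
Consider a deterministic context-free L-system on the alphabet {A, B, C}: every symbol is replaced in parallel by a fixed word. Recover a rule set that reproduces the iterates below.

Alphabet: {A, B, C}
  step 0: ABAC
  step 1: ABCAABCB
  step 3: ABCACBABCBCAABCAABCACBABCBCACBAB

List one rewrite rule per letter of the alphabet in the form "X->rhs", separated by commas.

A->AB, B->CA, C->CB

  step 0 ⇒ step 1: ABAC ⇒ AB·CA·AB·CB
    A ↦ AB
    B ↦ CA
    C ↦ CB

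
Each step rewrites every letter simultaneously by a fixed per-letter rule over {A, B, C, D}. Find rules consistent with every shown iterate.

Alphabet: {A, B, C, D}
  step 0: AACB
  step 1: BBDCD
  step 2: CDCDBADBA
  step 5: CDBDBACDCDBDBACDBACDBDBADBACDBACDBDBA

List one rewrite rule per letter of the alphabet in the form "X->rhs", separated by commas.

A->B, B->CD, C->D, D->BA

  step 1 ⇒ step 2: BBDCD ⇒ CD·CD·BA·D·BA
    B ↦ CD
    C ↦ D
    D ↦ BA
  step 0 ⇒ step 1: AACB ⇒ B·B·D·CD
    A ↦ B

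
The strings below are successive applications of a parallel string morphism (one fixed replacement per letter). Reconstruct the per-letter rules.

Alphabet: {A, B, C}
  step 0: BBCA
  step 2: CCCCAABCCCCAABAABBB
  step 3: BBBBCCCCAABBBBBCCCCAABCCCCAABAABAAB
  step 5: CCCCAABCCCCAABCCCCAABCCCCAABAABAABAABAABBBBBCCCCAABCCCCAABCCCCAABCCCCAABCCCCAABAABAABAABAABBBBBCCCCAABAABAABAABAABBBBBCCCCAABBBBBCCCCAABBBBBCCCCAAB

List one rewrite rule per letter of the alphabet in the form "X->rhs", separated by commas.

A->CC, B->AAB, C->B

  step 2 ⇒ step 3: CCCCAABCCCCAABAABBB ⇒ B·B·B·B·CC·CC·AAB·B·B·B·B·CC·CC·AAB·CC·CC·AAB·AAB·AAB
    A ↦ CC
    B ↦ AAB
    C ↦ B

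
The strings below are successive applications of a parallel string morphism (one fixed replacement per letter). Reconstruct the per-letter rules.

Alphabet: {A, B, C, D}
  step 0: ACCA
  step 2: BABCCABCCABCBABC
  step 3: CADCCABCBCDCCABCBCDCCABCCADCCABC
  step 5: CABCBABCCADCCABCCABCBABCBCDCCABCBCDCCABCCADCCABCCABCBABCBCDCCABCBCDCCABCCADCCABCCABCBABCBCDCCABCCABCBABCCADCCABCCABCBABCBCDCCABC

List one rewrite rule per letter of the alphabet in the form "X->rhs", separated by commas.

A->DC, B->CA, C->BC, D->BA

  step 2 ⇒ step 3: BABCCABCCABCBABC ⇒ CA·DC·CA·BC·BC·DC·CA·BC·BC·DC·CA·BC·CA·DC·CA·BC
    A ↦ DC
    B ↦ CA
    C ↦ BC
    D ↦ BA  (constrained at step 3)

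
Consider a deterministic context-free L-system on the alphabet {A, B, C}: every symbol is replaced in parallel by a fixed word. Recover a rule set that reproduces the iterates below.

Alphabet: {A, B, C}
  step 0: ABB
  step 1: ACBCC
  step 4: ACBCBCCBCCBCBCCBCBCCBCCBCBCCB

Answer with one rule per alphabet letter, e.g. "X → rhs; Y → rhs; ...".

A->ACB, B->C, C->CB

  step 0 ⇒ step 1: ABB ⇒ ACB·C·C
    A ↦ ACB
    B ↦ C
    C ↦ CB  (constrained at step 1)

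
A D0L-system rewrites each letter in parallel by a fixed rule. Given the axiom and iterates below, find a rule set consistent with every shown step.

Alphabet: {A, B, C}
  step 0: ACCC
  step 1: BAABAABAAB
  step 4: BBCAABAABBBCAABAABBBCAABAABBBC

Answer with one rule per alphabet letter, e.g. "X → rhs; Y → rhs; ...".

A->B, B->C, C->AAB

  step 0 ⇒ step 1: ACCC ⇒ B·AAB·AAB·AAB
    A ↦ B
    C ↦ AAB
    B ↦ C  (constrained at step 1)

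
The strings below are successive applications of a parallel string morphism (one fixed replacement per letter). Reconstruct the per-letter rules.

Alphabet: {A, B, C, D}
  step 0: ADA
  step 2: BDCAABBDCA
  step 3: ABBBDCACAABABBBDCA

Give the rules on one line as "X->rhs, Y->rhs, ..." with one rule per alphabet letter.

  step 2 ⇒ step 3: BDCAABBDCA ⇒ AB·B·BD·CA·CA·AB·AB·B·BD·CA
    A ↦ CA
    B ↦ AB
    C ↦ BD
    D ↦ B

A->CA, B->AB, C->BD, D->B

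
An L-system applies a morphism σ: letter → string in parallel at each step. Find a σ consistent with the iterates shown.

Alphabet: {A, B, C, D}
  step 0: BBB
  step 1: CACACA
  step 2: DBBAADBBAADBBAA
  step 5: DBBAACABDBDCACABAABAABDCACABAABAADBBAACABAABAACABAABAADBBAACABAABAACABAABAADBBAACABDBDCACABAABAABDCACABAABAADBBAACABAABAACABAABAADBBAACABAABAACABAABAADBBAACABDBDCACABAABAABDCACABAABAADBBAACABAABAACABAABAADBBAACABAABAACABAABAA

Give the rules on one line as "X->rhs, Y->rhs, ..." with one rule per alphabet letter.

A->BAA, B->CA, C->DB, D->BD

  step 1 ⇒ step 2: CACACA ⇒ DB·BAA·DB·BAA·DB·BAA
    A ↦ BAA
    C ↦ DB
  step 0 ⇒ step 1: BBB ⇒ CA·CA·CA
    B ↦ CA
    D ↦ BD  (constrained at step 2)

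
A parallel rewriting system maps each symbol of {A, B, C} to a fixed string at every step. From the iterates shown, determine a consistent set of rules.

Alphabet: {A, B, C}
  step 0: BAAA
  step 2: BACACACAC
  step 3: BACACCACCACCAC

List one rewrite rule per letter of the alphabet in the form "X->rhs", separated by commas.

  step 2 ⇒ step 3: BACACACAC ⇒ BA·C·AC·C·AC·C·AC·C·AC
    A ↦ C
    B ↦ BA
    C ↦ AC

A->C, B->BA, C->AC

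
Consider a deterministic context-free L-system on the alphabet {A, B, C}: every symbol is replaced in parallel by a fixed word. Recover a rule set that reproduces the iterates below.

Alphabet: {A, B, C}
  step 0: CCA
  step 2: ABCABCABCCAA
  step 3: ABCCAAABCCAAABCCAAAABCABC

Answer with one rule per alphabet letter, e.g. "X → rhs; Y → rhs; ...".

  step 2 ⇒ step 3: ABCABCABCCAA ⇒ ABC·CA·A·ABC·CA·A·ABC·CA·A·A·ABC·ABC
    A ↦ ABC
    B ↦ CA
    C ↦ A

A->ABC, B->CA, C->A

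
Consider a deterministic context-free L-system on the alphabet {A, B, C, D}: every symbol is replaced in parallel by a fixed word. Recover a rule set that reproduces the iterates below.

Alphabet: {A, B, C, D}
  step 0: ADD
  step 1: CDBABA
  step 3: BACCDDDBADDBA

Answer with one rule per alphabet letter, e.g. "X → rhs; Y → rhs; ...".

  step 0 ⇒ step 1: ADD ⇒ CD·BA·BA
    A ↦ CD
    D ↦ BA
    B ↦ C  (constrained at step 1)
    C ↦ D  (constrained at step 1)

A->CD, B->C, C->D, D->BA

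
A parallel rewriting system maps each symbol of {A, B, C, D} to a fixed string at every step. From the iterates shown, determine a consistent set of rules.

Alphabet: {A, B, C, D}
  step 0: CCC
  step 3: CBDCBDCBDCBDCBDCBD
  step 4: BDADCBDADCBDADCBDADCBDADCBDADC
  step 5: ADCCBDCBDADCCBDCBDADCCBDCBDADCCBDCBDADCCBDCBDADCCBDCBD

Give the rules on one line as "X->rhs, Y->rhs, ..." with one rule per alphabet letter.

A->CB, B->A, C->BD, D->DC

  step 4 ⇒ step 5: BDADCBDADCBDADCBDADCBDADCBDADC ⇒ A·DC·CB·DC·BD·A·DC·CB·DC·BD·A·DC·CB·DC·BD·A·DC·CB·DC·BD·A·DC·CB·DC·BD·A·DC·CB·DC·BD
    A ↦ CB
    B ↦ A
    C ↦ BD
    D ↦ DC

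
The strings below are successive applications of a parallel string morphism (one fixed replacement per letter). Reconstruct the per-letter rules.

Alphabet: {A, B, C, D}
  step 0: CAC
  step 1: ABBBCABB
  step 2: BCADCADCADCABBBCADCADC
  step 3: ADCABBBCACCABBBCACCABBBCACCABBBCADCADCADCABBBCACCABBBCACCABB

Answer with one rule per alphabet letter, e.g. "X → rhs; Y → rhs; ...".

A->BC, B->ADC, C->ABB, D->ACC

  step 2 ⇒ step 3: BCADCADCADCABBBCADCADC ⇒ ADC·ABB·BC·ACC·ABB·BC·ACC·ABB·BC·ACC·ABB·BC·ADC·ADC·ADC·ABB·BC·ACC·ABB·BC·ACC·ABB
    A ↦ BC
    B ↦ ADC
    C ↦ ABB
    D ↦ ACC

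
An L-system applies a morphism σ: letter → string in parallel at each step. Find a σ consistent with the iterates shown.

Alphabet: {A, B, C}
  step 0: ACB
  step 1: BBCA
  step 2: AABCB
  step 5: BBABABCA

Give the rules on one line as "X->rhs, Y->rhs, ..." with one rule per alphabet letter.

A->B, B->A, C->BC

  step 1 ⇒ step 2: BBCA ⇒ A·A·BC·B
    A ↦ B
    B ↦ A
    C ↦ BC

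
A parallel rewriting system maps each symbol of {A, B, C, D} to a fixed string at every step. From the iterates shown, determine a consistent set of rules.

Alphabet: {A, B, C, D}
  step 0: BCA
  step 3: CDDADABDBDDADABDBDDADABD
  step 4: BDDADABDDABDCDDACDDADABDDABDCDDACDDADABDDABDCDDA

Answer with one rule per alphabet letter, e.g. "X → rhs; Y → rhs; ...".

  step 3 ⇒ step 4: CDDADABDBDDADABDBDDADABD ⇒ BD·DA·DA·BD·DA·BD·CD·DA·CD·DA·DA·BD·DA·BD·CD·DA·CD·DA·DA·BD·DA·BD·CD·DA
    A ↦ BD
    B ↦ CD
    C ↦ BD
    D ↦ DA

A->BD, B->CD, C->BD, D->DA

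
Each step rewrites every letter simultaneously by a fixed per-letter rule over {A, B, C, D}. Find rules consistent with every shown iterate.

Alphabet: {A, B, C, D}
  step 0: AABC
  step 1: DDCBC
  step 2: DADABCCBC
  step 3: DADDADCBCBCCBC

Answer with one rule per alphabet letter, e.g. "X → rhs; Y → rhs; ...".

A->D, B->C, C->BC, D->DA

  step 2 ⇒ step 3: DADABCCBC ⇒ DA·D·DA·D·C·BC·BC·C·BC
    A ↦ D
    B ↦ C
    C ↦ BC
    D ↦ DA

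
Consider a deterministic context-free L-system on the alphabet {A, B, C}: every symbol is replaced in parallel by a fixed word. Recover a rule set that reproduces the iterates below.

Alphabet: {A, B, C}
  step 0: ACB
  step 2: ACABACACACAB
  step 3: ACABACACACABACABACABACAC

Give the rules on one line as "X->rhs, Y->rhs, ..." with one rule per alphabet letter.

A->AC, B->AC, C->AB

  step 2 ⇒ step 3: ACABACACACAB ⇒ AC·AB·AC·AC·AC·AB·AC·AB·AC·AB·AC·AC
    A ↦ AC
    B ↦ AC
    C ↦ AB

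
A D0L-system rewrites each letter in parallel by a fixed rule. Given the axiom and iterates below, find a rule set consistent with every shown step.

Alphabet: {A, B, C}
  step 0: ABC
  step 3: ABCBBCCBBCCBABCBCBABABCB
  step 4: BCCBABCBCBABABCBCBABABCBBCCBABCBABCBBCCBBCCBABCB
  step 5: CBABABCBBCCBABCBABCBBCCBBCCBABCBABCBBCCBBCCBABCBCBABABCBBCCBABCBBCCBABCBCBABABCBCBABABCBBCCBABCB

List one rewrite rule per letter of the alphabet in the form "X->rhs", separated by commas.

A->BC, B->CB, C->AB

  step 4 ⇒ step 5: BCCBABCBCBABABCBCBABABCBBCCBABCBABCBBCCBBCCBABCB ⇒ CB·AB·AB·CB·BC·CB·AB·CB·AB·CB·BC·CB·BC·CB·AB·CB·AB·CB·BC·CB·BC·CB·AB·CB·CB·AB·AB·CB·BC·CB·AB·CB·BC·CB·AB·CB·CB·AB·AB·CB·CB·AB·AB·CB·BC·CB·AB·CB
    A ↦ BC
    B ↦ CB
    C ↦ AB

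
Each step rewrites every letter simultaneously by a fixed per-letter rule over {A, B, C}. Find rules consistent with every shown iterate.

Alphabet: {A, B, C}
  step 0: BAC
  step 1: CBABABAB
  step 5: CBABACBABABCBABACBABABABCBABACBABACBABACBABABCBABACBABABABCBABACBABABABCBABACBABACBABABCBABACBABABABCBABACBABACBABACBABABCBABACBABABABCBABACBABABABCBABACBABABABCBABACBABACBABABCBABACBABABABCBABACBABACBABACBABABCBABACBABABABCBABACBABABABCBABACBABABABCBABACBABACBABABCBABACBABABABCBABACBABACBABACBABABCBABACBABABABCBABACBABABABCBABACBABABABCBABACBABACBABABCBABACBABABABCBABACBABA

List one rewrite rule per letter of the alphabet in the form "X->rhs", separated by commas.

A->BA, B->CBA, C->BAB

  step 0 ⇒ step 1: BAC ⇒ CBA·BA·BAB
    A ↦ BA
    B ↦ CBA
    C ↦ BAB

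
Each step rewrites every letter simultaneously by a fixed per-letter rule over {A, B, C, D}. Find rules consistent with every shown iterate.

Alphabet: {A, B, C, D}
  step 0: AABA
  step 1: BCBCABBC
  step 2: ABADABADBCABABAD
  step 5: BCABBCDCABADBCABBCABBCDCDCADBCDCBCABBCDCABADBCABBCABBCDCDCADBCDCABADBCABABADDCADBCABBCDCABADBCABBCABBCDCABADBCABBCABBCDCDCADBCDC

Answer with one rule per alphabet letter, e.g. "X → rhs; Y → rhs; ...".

  step 1 ⇒ step 2: BCBCABBC ⇒ AB·AD·AB·AD·BC·AB·AB·AD
    A ↦ BC
    B ↦ AB
    C ↦ AD
    D ↦ DC  (constrained at step 2)

A->BC, B->AB, C->AD, D->DC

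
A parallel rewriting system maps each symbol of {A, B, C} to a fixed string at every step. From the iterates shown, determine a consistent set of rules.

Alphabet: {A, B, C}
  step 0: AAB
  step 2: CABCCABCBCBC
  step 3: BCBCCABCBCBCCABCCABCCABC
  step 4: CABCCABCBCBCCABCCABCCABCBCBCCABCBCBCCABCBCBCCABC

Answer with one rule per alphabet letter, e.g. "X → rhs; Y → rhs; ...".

  step 3 ⇒ step 4: BCBCCABCBCBCCABCCABCCABC ⇒ CA·BC·CA·BC·BC·BC·CA·BC·CA·BC·CA·BC·BC·BC·CA·BC·BC·BC·CA·BC·BC·BC·CA·BC
    A ↦ BC
    B ↦ CA
    C ↦ BC

A->BC, B->CA, C->BC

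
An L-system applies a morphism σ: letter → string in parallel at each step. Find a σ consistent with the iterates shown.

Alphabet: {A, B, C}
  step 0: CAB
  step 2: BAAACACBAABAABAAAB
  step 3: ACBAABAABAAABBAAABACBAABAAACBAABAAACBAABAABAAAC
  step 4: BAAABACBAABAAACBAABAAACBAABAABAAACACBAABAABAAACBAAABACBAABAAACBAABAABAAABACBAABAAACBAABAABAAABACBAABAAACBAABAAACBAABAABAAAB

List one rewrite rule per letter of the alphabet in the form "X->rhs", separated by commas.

A->BAA, B->AC, C->AB

  step 3 ⇒ step 4: ACBAABAABAAABBAAABACBAABAAACBAABAAACBAABAABAAAC ⇒ BAA·AB·AC·BAA·BAA·AC·BAA·BAA·AC·BAA·BAA·BAA·AC·AC·BAA·BAA·BAA·AC·BAA·AB·AC·BAA·BAA·AC·BAA·BAA·BAA·AB·AC·BAA·BAA·AC·BAA·BAA·BAA·AB·AC·BAA·BAA·AC·BAA·BAA·AC·BAA·BAA·BAA·AB
    A ↦ BAA
    B ↦ AC
    C ↦ AB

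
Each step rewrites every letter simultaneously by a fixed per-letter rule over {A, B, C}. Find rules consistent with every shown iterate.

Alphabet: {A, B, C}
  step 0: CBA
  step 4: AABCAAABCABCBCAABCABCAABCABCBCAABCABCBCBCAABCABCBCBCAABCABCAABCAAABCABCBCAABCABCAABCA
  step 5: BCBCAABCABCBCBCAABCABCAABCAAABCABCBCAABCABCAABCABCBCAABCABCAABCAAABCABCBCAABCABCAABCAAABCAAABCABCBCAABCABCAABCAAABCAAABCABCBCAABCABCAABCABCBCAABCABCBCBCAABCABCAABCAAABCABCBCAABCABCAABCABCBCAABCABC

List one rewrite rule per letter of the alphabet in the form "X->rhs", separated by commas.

A->BC, B->AA, C->BCA

  step 4 ⇒ step 5: AABCAAABCABCBCAABCABCAABCABCBCAABCABCBCBCAABCABCBCBCAABCABCAABCAAABCABCBCAABCABCAABCA ⇒ BC·BC·AA·BCA·BC·BC·BC·AA·BCA·BC·AA·BCA·AA·BCA·BC·BC·AA·BCA·BC·AA·BCA·BC·BC·AA·BCA·BC·AA·BCA·AA·BCA·BC·BC·AA·BCA·BC·AA·BCA·AA·BCA·AA·BCA·BC·BC·AA·BCA·BC·AA·BCA·AA·BCA·AA·BCA·BC·BC·AA·BCA·BC·AA·BCA·BC·BC·AA·BCA·BC·BC·BC·AA·BCA·BC·AA·BCA·AA·BCA·BC·BC·AA·BCA·BC·AA·BCA·BC·BC·AA·BCA·BC
    A ↦ BC
    B ↦ AA
    C ↦ BCA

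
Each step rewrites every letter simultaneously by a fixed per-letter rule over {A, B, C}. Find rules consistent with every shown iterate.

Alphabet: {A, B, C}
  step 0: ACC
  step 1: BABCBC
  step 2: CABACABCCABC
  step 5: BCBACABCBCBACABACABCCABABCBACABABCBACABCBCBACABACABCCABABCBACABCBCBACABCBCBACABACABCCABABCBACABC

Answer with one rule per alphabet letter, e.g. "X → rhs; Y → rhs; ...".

A->BA, B->CA, C->BC

  step 1 ⇒ step 2: BABCBC ⇒ CA·BA·CA·BC·CA·BC
    A ↦ BA
    B ↦ CA
    C ↦ BC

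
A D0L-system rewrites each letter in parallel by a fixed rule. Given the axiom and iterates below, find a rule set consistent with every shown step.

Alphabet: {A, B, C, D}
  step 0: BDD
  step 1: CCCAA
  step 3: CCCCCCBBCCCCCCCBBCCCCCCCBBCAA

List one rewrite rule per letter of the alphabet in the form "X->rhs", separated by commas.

A->D, B->CCC, C->BBC, D->A

  step 0 ⇒ step 1: BDD ⇒ CCC·A·A
    B ↦ CCC
    D ↦ A
    A ↦ D  (constrained at step 1)
    C ↦ BBC  (constrained at step 1)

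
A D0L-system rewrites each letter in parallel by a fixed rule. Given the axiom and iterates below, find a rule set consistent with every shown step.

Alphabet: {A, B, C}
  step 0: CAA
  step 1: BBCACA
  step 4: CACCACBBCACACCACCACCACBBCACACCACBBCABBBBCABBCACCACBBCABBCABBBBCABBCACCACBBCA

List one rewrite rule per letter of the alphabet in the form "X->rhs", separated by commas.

  step 0 ⇒ step 1: CAA ⇒ BB·CA·CA
    A ↦ CA
    C ↦ BB
    B ↦ CAC  (constrained at step 1)

A->CA, B->CAC, C->BB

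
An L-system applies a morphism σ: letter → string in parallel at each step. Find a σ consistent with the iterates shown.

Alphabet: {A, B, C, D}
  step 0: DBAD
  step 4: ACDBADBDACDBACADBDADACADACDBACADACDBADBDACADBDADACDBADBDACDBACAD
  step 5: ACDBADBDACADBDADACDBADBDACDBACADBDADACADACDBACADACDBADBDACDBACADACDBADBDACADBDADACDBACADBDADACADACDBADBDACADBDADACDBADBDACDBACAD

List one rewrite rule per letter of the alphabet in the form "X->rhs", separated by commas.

A->AC, B->BD, C->DB, D->AD

  step 4 ⇒ step 5: ACDBADBDACDBACADBDADACADACDBACADACDBADBDACADBDADACDBADBDACDBACAD ⇒ AC·DB·AD·BD·AC·AD·BD·AD·AC·DB·AD·BD·AC·DB·AC·AD·BD·AD·AC·AD·AC·DB·AC·AD·AC·DB·AD·BD·AC·DB·AC·AD·AC·DB·AD·BD·AC·AD·BD·AD·AC·DB·AC·AD·BD·AD·AC·AD·AC·DB·AD·BD·AC·AD·BD·AD·AC·DB·AD·BD·AC·DB·AC·AD
    A ↦ AC
    B ↦ BD
    C ↦ DB
    D ↦ AD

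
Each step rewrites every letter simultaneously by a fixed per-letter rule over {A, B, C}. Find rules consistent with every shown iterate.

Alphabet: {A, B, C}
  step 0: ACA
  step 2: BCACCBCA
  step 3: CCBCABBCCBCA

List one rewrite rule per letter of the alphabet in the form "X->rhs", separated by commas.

  step 2 ⇒ step 3: BCACCBCA ⇒ CC·B·CA·B·B·CC·B·CA
    A ↦ CA
    B ↦ CC
    C ↦ B

A->CA, B->CC, C->B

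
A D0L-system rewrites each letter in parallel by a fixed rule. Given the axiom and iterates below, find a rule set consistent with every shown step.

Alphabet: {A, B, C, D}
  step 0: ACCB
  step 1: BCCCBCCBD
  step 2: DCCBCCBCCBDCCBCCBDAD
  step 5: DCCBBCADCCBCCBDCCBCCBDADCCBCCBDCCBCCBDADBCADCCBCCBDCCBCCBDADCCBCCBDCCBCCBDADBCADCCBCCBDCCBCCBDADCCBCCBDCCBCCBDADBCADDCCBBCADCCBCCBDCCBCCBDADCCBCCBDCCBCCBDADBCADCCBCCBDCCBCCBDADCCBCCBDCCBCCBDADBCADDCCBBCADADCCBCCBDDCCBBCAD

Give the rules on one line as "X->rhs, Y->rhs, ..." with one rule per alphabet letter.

  step 1 ⇒ step 2: BCCCBCCBD ⇒ D·CCB·CCB·CCB·D·CCB·CCB·D·AD
    B ↦ D
    C ↦ CCB
    D ↦ AD
  step 0 ⇒ step 1: ACCB ⇒ BC·CCB·CCB·D
    A ↦ BC

A->BC, B->D, C->CCB, D->AD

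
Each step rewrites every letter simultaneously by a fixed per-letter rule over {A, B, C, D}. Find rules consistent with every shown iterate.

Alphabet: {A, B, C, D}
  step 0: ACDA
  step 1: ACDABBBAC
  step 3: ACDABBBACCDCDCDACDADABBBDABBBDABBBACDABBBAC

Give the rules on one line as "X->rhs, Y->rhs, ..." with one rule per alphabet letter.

  step 0 ⇒ step 1: ACDA ⇒ AC·DA·BBB·AC
    A ↦ AC
    C ↦ DA
    D ↦ BBB
    B ↦ CD  (constrained at step 1)

A->AC, B->CD, C->DA, D->BBB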